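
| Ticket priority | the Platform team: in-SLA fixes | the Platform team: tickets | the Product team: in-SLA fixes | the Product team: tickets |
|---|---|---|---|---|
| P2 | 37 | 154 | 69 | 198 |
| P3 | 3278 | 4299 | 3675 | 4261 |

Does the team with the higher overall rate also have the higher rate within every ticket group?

P2: the Platform team 37/154 = 24.0%, the Product team 69/198 = 34.8% → the Product team
P3: the Platform team 3278/4299 = 76.3%, the Product team 3675/4261 = 86.2% → the Product team
Overall: the Platform team 3315/4453 = 74.4%, the Product team 3744/4459 = 84.0% → the Product team
The Product team wins overall and in every ticket group — no reversal.

Yes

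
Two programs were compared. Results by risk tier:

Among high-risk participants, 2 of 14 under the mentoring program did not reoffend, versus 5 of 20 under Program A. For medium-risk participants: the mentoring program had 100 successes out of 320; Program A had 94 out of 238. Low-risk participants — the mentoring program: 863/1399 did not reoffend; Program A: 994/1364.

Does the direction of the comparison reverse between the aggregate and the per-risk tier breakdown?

High-risk: the mentoring program 2/14 = 14.3%, Program A 5/20 = 25.0% → Program A
Medium-risk: the mentoring program 100/320 = 31.2%, Program A 94/238 = 39.5% → Program A
Low-risk: the mentoring program 863/1399 = 61.7%, Program A 994/1364 = 72.9% → Program A
Overall: the mentoring program 965/1733 = 55.7%, Program A 1093/1622 = 67.4% → Program A
Program A wins overall and in every risk group — no reversal.

No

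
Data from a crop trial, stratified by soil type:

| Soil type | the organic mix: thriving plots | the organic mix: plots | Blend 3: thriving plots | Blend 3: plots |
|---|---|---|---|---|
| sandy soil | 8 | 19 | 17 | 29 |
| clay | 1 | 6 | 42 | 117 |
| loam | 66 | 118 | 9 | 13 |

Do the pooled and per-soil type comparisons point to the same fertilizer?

No

Sandy soil: the organic mix 8/19 = 42.1%, Blend 3 17/29 = 58.6% → Blend 3
Clay: the organic mix 1/6 = 16.7%, Blend 3 42/117 = 35.9% → Blend 3
Loam: the organic mix 66/118 = 55.9%, Blend 3 9/13 = 69.2% → Blend 3
Overall: the organic mix 75/143 = 52.4%, Blend 3 68/159 = 42.8% → the organic mix
Blend 3 wins each soil group but the organic mix wins overall — the comparison reverses. Blend 3's plots skew toward clay, which has a lower base rate.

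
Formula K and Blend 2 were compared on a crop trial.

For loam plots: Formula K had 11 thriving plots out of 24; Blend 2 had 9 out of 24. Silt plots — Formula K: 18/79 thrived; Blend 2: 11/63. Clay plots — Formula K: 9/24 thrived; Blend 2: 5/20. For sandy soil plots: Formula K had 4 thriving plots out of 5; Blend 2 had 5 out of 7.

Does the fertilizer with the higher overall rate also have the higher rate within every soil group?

Loam: Formula K 11/24 = 45.8%, Blend 2 9/24 = 37.5% → Formula K
Silt: Formula K 18/79 = 22.8%, Blend 2 11/63 = 17.5% → Formula K
Clay: Formula K 9/24 = 37.5%, Blend 2 5/20 = 25.0% → Formula K
Sandy soil: Formula K 4/5 = 80.0%, Blend 2 5/7 = 71.4% → Formula K
Overall: Formula K 42/132 = 31.8%, Blend 2 30/114 = 26.3% → Formula K
Formula K wins overall and in every soil group — no reversal.

Yes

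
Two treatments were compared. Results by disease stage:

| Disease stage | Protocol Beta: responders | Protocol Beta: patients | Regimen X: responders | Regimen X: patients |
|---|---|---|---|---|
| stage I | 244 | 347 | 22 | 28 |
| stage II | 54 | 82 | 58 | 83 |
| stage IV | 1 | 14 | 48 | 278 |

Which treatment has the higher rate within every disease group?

Stage I: Protocol Beta 244/347 = 70.3%, Regimen X 22/28 = 78.6% → Regimen X
Stage II: Protocol Beta 54/82 = 65.9%, Regimen X 58/83 = 69.9% → Regimen X
Stage IV: Protocol Beta 1/14 = 7.1%, Regimen X 48/278 = 17.3% → Regimen X
Regimen X has the higher rate in all 3 groups.

Regimen X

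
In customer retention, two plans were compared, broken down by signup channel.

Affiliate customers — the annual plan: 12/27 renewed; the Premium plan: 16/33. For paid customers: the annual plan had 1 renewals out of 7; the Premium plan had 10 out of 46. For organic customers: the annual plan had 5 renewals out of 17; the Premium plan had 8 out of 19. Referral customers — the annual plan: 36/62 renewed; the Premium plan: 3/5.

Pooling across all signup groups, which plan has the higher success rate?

Affiliate: the annual plan 12/27 = 44.4%, the Premium plan 16/33 = 48.5% → the Premium plan
Paid: the annual plan 1/7 = 14.3%, the Premium plan 10/46 = 21.7% → the Premium plan
Organic: the annual plan 5/17 = 29.4%, the Premium plan 8/19 = 42.1% → the Premium plan
Referral: the annual plan 36/62 = 58.1%, the Premium plan 3/5 = 60.0% → the Premium plan
Overall: the annual plan 54/113 = 47.8%, the Premium plan 37/103 = 35.9% → the annual plan
(The Premium plan wins every signup group but the annual plan wins overall — the Premium plan's customers skew toward the low-rate paid group.)

the annual plan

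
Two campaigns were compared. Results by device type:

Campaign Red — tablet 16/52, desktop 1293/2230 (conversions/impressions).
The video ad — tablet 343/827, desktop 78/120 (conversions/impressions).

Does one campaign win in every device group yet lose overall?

Tablet: Campaign Red 16/52 = 30.8%, the video ad 343/827 = 41.5% → the video ad
Desktop: Campaign Red 1293/2230 = 58.0%, the video ad 78/120 = 65.0% → the video ad
Overall: Campaign Red 1309/2282 = 57.4%, the video ad 421/947 = 44.5% → Campaign Red
The video ad wins each device group but Campaign Red wins overall — the comparison reverses. The video ad's impressions skew toward tablet, which has a lower base rate.

Yes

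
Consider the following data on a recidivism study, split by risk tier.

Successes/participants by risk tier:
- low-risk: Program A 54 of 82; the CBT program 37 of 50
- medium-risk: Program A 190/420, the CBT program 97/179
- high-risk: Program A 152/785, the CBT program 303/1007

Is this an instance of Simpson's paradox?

Low-risk: Program A 54/82 = 65.9%, the CBT program 37/50 = 74.0% → the CBT program
Medium-risk: Program A 190/420 = 45.2%, the CBT program 97/179 = 54.2% → the CBT program
High-risk: Program A 152/785 = 19.4%, the CBT program 303/1007 = 30.1% → the CBT program
Overall: Program A 396/1287 = 30.8%, the CBT program 437/1236 = 35.4% → the CBT program
The CBT program wins overall and in every risk group — no reversal.

No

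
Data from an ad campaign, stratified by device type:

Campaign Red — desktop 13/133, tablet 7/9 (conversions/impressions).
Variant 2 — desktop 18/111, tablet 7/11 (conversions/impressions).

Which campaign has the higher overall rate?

Variant 2

Desktop: Campaign Red 13/133 = 9.8%, Variant 2 18/111 = 16.2% → Variant 2
Tablet: Campaign Red 7/9 = 77.8%, Variant 2 7/11 = 63.6% → Campaign Red
Overall: Campaign Red 20/142 = 14.1%, Variant 2 25/122 = 20.5% → Variant 2
(Neither sweeps every device group, but Variant 2 has the higher pooled rate.)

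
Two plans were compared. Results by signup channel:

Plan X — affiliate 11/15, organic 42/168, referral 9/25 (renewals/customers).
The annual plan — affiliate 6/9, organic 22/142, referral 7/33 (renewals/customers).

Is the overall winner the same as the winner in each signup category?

Yes

Affiliate: Plan X 11/15 = 73.3%, the annual plan 6/9 = 66.7% → Plan X
Organic: Plan X 42/168 = 25.0%, the annual plan 22/142 = 15.5% → Plan X
Referral: Plan X 9/25 = 36.0%, the annual plan 7/33 = 21.2% → Plan X
Overall: Plan X 62/208 = 29.8%, the annual plan 35/184 = 19.0% → Plan X
Plan X wins overall and in every signup group — no reversal.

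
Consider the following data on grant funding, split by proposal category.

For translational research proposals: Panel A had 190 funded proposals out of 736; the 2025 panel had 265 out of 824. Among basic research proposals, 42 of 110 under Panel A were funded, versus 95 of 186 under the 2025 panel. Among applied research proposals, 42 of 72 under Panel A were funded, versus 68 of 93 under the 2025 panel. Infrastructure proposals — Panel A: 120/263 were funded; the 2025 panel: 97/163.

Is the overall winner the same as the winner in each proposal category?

Yes

Translational research: Panel A 190/736 = 25.8%, the 2025 panel 265/824 = 32.2% → the 2025 panel
Basic research: Panel A 42/110 = 38.2%, the 2025 panel 95/186 = 51.1% → the 2025 panel
Applied research: Panel A 42/72 = 58.3%, the 2025 panel 68/93 = 73.1% → the 2025 panel
Infrastructure: Panel A 120/263 = 45.6%, the 2025 panel 97/163 = 59.5% → the 2025 panel
Overall: Panel A 394/1181 = 33.4%, the 2025 panel 525/1266 = 41.5% → the 2025 panel
The 2025 panel wins overall and in every proposal group — no reversal.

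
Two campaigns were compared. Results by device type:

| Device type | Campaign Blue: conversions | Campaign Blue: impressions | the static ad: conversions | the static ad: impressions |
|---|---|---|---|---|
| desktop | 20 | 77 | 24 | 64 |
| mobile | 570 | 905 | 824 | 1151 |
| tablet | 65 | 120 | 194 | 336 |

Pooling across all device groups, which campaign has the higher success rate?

Desktop: Campaign Blue 20/77 = 26.0%, the static ad 24/64 = 37.5% → the static ad
Mobile: Campaign Blue 570/905 = 63.0%, the static ad 824/1151 = 71.6% → the static ad
Tablet: Campaign Blue 65/120 = 54.2%, the static ad 194/336 = 57.7% → the static ad
Overall: Campaign Blue 655/1102 = 59.4%, the static ad 1042/1551 = 67.2% → the static ad

the static ad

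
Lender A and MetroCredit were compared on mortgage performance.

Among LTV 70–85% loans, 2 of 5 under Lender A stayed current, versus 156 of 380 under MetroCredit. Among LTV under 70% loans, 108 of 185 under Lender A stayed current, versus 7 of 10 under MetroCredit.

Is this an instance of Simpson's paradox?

Yes

LTV 70–85%: Lender A 2/5 = 40.0%, MetroCredit 156/380 = 41.1% → MetroCredit
LTV under 70%: Lender A 108/185 = 58.4%, MetroCredit 7/10 = 70.0% → MetroCredit
Overall: Lender A 110/190 = 57.9%, MetroCredit 163/390 = 41.8% → Lender A
MetroCredit wins each loan-to-value group but Lender A wins overall — the comparison reverses. MetroCredit's loans skew toward LTV 70–85%, which has a lower base rate.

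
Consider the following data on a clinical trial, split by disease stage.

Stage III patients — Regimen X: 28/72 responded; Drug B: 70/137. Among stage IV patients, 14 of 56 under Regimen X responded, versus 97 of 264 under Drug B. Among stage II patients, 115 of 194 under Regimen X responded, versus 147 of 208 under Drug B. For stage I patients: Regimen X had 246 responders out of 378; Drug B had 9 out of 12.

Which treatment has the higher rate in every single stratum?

Drug B

Stage III: Regimen X 28/72 = 38.9%, Drug B 70/137 = 51.1% → Drug B
Stage IV: Regimen X 14/56 = 25.0%, Drug B 97/264 = 36.7% → Drug B
Stage II: Regimen X 115/194 = 59.3%, Drug B 147/208 = 70.7% → Drug B
Stage I: Regimen X 246/378 = 65.1%, Drug B 9/12 = 75.0% → Drug B
Drug B has the higher rate in all 4 groups.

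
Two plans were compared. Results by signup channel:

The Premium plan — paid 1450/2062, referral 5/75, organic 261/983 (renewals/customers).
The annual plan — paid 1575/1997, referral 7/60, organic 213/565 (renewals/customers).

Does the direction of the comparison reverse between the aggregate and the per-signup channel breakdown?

No

Paid: the Premium plan 1450/2062 = 70.3%, the annual plan 1575/1997 = 78.9% → the annual plan
Referral: the Premium plan 5/75 = 6.7%, the annual plan 7/60 = 11.7% → the annual plan
Organic: the Premium plan 261/983 = 26.6%, the annual plan 213/565 = 37.7% → the annual plan
Overall: the Premium plan 1716/3120 = 55.0%, the annual plan 1795/2622 = 68.5% → the annual plan
The annual plan wins overall and in every signup group — no reversal.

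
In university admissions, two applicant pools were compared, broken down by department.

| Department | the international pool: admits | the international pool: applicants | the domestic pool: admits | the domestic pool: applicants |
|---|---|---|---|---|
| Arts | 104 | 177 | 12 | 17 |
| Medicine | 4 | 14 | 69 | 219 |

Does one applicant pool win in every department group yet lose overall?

Yes

Arts: the international pool 104/177 = 58.8%, the domestic pool 12/17 = 70.6% → the domestic pool
Medicine: the international pool 4/14 = 28.6%, the domestic pool 69/219 = 31.5% → the domestic pool
Overall: the international pool 108/191 = 56.5%, the domestic pool 81/236 = 34.3% → the international pool
The domestic pool wins each department group but the international pool wins overall — the comparison reverses. The domestic pool's applicants skew toward Medicine, which has a lower base rate.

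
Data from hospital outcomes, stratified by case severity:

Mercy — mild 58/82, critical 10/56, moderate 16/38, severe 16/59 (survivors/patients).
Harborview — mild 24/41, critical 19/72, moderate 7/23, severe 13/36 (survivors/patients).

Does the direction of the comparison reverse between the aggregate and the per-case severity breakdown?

Mild: Mercy 58/82 = 70.7%, Harborview 24/41 = 58.5% → Mercy
Critical: Mercy 10/56 = 17.9%, Harborview 19/72 = 26.4% → Harborview
Moderate: Mercy 16/38 = 42.1%, Harborview 7/23 = 30.4% → Mercy
Severe: Mercy 16/59 = 27.1%, Harborview 13/36 = 36.1% → Harborview
Overall: Mercy 100/235 = 42.6%, Harborview 63/172 = 36.6% → Mercy
Neither sweeps: Mercy wins 2 of 4 groups, Harborview wins 2. Mercy wins overall but not every group — no Simpson reversal.

No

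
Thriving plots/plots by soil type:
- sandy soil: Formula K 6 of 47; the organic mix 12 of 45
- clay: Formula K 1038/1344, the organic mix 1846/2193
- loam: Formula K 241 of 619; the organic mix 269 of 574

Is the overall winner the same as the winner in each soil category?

Yes

Sandy soil: Formula K 6/47 = 12.8%, the organic mix 12/45 = 26.7% → the organic mix
Clay: Formula K 1038/1344 = 77.2%, the organic mix 1846/2193 = 84.2% → the organic mix
Loam: Formula K 241/619 = 38.9%, the organic mix 269/574 = 46.9% → the organic mix
Overall: Formula K 1285/2010 = 63.9%, the organic mix 2127/2812 = 75.6% → the organic mix
The organic mix wins overall and in every soil group — no reversal.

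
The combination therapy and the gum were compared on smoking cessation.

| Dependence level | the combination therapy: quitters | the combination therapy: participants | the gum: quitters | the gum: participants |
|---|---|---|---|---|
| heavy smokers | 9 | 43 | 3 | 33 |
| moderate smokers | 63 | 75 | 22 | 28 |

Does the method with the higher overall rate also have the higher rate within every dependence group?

Heavy smokers: the combination therapy 9/43 = 20.9%, the gum 3/33 = 9.1% → the combination therapy
Moderate smokers: the combination therapy 63/75 = 84.0%, the gum 22/28 = 78.6% → the combination therapy
Overall: the combination therapy 72/118 = 61.0%, the gum 25/61 = 41.0% → the combination therapy
The combination therapy wins overall and in every dependence group — no reversal.

Yes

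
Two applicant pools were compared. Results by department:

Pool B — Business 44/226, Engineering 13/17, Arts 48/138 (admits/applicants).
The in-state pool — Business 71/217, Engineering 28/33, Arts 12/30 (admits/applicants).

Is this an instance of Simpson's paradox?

Business: Pool B 44/226 = 19.5%, the in-state pool 71/217 = 32.7% → the in-state pool
Engineering: Pool B 13/17 = 76.5%, the in-state pool 28/33 = 84.8% → the in-state pool
Arts: Pool B 48/138 = 34.8%, the in-state pool 12/30 = 40.0% → the in-state pool
Overall: Pool B 105/381 = 27.6%, the in-state pool 111/280 = 39.6% → the in-state pool
The in-state pool wins overall and in every department group — no reversal.

No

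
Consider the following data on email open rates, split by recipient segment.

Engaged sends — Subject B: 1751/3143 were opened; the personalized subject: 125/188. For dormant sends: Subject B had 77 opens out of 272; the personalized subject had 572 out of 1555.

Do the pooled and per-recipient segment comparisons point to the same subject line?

No

Engaged: Subject B 1751/3143 = 55.7%, the personalized subject 125/188 = 66.5% → the personalized subject
Dormant: Subject B 77/272 = 28.3%, the personalized subject 572/1555 = 36.8% → the personalized subject
Overall: Subject B 1828/3415 = 53.5%, the personalized subject 697/1743 = 40.0% → Subject B
The personalized subject wins each recipient group but Subject B wins overall — the comparison reverses. The personalized subject's sends skew toward dormant, which has a lower base rate.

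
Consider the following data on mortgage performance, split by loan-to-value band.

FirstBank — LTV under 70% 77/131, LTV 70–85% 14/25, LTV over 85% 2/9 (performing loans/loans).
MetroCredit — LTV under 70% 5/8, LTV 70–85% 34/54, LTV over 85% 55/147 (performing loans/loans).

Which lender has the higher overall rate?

LTV under 70%: FirstBank 77/131 = 58.8%, MetroCredit 5/8 = 62.5% → MetroCredit
LTV 70–85%: FirstBank 14/25 = 56.0%, MetroCredit 34/54 = 63.0% → MetroCredit
LTV over 85%: FirstBank 2/9 = 22.2%, MetroCredit 55/147 = 37.4% → MetroCredit
Overall: FirstBank 93/165 = 56.4%, MetroCredit 94/209 = 45.0% → FirstBank
(MetroCredit wins every loan-to-value group but FirstBank wins overall — MetroCredit's loans skew toward the low-rate LTV over 85% group.)

FirstBank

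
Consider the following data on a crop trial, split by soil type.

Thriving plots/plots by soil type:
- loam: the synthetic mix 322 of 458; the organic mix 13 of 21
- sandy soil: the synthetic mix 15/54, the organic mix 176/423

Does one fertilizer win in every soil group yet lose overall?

Loam: the synthetic mix 322/458 = 70.3%, the organic mix 13/21 = 61.9% → the synthetic mix
Sandy soil: the synthetic mix 15/54 = 27.8%, the organic mix 176/423 = 41.6% → the organic mix
Overall: the synthetic mix 337/512 = 65.8%, the organic mix 189/444 = 42.6% → the synthetic mix
Neither sweeps: the synthetic mix wins 1 of 2 groups, the organic mix wins 1. The synthetic mix wins overall but not every group — no Simpson reversal.

No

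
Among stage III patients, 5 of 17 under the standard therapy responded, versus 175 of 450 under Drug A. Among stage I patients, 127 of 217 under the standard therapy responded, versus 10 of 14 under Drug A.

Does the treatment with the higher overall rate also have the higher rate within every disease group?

No

Stage III: the standard therapy 5/17 = 29.4%, Drug A 175/450 = 38.9% → Drug A
Stage I: the standard therapy 127/217 = 58.5%, Drug A 10/14 = 71.4% → Drug A
Overall: the standard therapy 132/234 = 56.4%, Drug A 185/464 = 39.9% → the standard therapy
Drug A wins each disease group but the standard therapy wins overall — the comparison reverses. Drug A's patients skew toward stage III, which has a lower base rate.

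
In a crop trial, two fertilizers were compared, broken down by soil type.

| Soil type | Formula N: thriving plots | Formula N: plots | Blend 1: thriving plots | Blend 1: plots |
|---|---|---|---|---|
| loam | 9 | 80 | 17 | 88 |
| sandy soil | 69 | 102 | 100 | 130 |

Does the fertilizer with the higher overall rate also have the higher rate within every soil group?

Loam: Formula N 9/80 = 11.2%, Blend 1 17/88 = 19.3% → Blend 1
Sandy soil: Formula N 69/102 = 67.6%, Blend 1 100/130 = 76.9% → Blend 1
Overall: Formula N 78/182 = 42.9%, Blend 1 117/218 = 53.7% → Blend 1
Blend 1 wins overall and in every soil group — no reversal.

Yes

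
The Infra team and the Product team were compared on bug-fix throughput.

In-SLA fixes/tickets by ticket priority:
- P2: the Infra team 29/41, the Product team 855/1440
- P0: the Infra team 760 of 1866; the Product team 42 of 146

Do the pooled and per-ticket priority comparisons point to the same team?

No

P2: the Infra team 29/41 = 70.7%, the Product team 855/1440 = 59.4% → the Infra team
P0: the Infra team 760/1866 = 40.7%, the Product team 42/146 = 28.8% → the Infra team
Overall: the Infra team 789/1907 = 41.4%, the Product team 897/1586 = 56.6% → the Product team
The Infra team wins each ticket group but the Product team wins overall — the comparison reverses. The Infra team's tickets skew toward P0, which has a lower base rate.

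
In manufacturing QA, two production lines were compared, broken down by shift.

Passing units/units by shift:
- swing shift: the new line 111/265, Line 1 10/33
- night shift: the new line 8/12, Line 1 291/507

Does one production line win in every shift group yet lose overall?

Yes

Swing shift: the new line 111/265 = 41.9%, Line 1 10/33 = 30.3% → the new line
Night shift: the new line 8/12 = 66.7%, Line 1 291/507 = 57.4% → the new line
Overall: the new line 119/277 = 43.0%, Line 1 301/540 = 55.7% → Line 1
The new line wins each shift group but Line 1 wins overall — the comparison reverses. The new line's units skew toward swing shift, which has a lower base rate.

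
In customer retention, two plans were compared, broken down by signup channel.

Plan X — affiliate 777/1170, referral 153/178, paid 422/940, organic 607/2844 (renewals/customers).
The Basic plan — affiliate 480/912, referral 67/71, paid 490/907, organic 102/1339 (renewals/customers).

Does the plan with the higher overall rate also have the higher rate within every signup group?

Affiliate: Plan X 777/1170 = 66.4%, the Basic plan 480/912 = 52.6% → Plan X
Referral: Plan X 153/178 = 86.0%, the Basic plan 67/71 = 94.4% → the Basic plan
Paid: Plan X 422/940 = 44.9%, the Basic plan 490/907 = 54.0% → the Basic plan
Organic: Plan X 607/2844 = 21.3%, the Basic plan 102/1339 = 7.6% → Plan X
Overall: Plan X 1959/5132 = 38.2%, the Basic plan 1139/3229 = 35.3% → Plan X
Neither sweeps: Plan X wins 2 of 4 groups, the Basic plan wins 2. Plan X wins overall but not every group — no Simpson reversal.

No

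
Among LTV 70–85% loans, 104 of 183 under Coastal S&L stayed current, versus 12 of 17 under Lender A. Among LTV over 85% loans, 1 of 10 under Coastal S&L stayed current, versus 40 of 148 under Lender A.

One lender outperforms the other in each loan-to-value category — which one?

LTV 70–85%: Coastal S&L 104/183 = 56.8%, Lender A 12/17 = 70.6% → Lender A
LTV over 85%: Coastal S&L 1/10 = 10.0%, Lender A 40/148 = 27.0% → Lender A
Lender A has the higher rate in both groups.

Lender A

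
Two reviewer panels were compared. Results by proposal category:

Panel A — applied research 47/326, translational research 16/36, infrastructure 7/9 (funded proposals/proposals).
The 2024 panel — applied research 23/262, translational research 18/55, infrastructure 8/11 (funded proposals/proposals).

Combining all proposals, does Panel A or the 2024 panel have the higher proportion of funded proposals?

Applied research: Panel A 47/326 = 14.4%, the 2024 panel 23/262 = 8.8% → Panel A
Translational research: Panel A 16/36 = 44.4%, the 2024 panel 18/55 = 32.7% → Panel A
Infrastructure: Panel A 7/9 = 77.8%, the 2024 panel 8/11 = 72.7% → Panel A
Overall: Panel A 70/371 = 18.9%, the 2024 panel 49/328 = 14.9% → Panel A

Panel A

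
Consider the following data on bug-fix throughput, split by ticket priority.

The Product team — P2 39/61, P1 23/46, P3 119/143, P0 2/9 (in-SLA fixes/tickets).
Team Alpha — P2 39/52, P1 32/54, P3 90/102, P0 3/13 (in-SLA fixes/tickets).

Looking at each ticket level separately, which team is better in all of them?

Team Alpha

P2: the Product team 39/61 = 63.9%, Team Alpha 39/52 = 75.0% → Team Alpha
P1: the Product team 23/46 = 50.0%, Team Alpha 32/54 = 59.3% → Team Alpha
P3: the Product team 119/143 = 83.2%, Team Alpha 90/102 = 88.2% → Team Alpha
P0: the Product team 2/9 = 22.2%, Team Alpha 3/13 = 23.1% → Team Alpha
Team Alpha has the higher rate in all 4 groups.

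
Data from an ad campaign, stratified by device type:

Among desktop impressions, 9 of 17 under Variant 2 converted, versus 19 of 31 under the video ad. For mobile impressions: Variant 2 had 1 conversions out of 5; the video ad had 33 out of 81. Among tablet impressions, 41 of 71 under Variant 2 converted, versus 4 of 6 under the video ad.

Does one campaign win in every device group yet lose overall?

Yes

Desktop: Variant 2 9/17 = 52.9%, the video ad 19/31 = 61.3% → the video ad
Mobile: Variant 2 1/5 = 20.0%, the video ad 33/81 = 40.7% → the video ad
Tablet: Variant 2 41/71 = 57.7%, the video ad 4/6 = 66.7% → the video ad
Overall: Variant 2 51/93 = 54.8%, the video ad 56/118 = 47.5% → Variant 2
The video ad wins each device group but Variant 2 wins overall — the comparison reverses. The video ad's impressions skew toward mobile, which has a lower base rate.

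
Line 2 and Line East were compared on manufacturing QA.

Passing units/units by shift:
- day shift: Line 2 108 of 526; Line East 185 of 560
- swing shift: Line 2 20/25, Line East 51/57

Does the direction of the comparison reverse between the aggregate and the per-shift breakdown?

No

Day shift: Line 2 108/526 = 20.5%, Line East 185/560 = 33.0% → Line East
Swing shift: Line 2 20/25 = 80.0%, Line East 51/57 = 89.5% → Line East
Overall: Line 2 128/551 = 23.2%, Line East 236/617 = 38.2% → Line East
Line East wins overall and in every shift group — no reversal.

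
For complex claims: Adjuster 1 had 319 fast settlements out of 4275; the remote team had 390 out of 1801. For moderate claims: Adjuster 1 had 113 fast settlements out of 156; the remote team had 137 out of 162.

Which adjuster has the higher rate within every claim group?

the remote team

Complex: Adjuster 1 319/4275 = 7.5%, the remote team 390/1801 = 21.7% → the remote team
Moderate: Adjuster 1 113/156 = 72.4%, the remote team 137/162 = 84.6% → the remote team
The remote team has the higher rate in both groups.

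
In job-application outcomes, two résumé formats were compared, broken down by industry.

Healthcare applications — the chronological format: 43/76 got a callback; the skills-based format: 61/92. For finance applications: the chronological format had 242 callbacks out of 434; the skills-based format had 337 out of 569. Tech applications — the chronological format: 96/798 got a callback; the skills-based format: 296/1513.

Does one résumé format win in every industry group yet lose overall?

Healthcare: the chronological format 43/76 = 56.6%, the skills-based format 61/92 = 66.3% → the skills-based format
Finance: the chronological format 242/434 = 55.8%, the skills-based format 337/569 = 59.2% → the skills-based format
Tech: the chronological format 96/798 = 12.0%, the skills-based format 296/1513 = 19.6% → the skills-based format
Overall: the chronological format 381/1308 = 29.1%, the skills-based format 694/2174 = 31.9% → the skills-based format
The skills-based format wins overall and in every industry group — no reversal.

No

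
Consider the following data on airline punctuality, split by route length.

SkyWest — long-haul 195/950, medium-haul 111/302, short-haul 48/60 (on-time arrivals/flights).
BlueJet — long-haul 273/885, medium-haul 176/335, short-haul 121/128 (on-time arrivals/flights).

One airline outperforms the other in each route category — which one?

Long-haul: SkyWest 195/950 = 20.5%, BlueJet 273/885 = 30.8% → BlueJet
Medium-haul: SkyWest 111/302 = 36.8%, BlueJet 176/335 = 52.5% → BlueJet
Short-haul: SkyWest 48/60 = 80.0%, BlueJet 121/128 = 94.5% → BlueJet
BlueJet has the higher rate in all 3 groups.

BlueJet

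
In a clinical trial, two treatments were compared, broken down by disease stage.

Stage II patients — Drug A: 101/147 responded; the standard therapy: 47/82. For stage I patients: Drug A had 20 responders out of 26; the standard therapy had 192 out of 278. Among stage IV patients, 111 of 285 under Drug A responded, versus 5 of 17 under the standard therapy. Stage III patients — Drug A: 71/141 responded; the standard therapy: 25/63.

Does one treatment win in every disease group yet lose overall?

Yes

Stage II: Drug A 101/147 = 68.7%, the standard therapy 47/82 = 57.3% → Drug A
Stage I: Drug A 20/26 = 76.9%, the standard therapy 192/278 = 69.1% → Drug A
Stage IV: Drug A 111/285 = 38.9%, the standard therapy 5/17 = 29.4% → Drug A
Stage III: Drug A 71/141 = 50.4%, the standard therapy 25/63 = 39.7% → Drug A
Overall: Drug A 303/599 = 50.6%, the standard therapy 269/440 = 61.1% → the standard therapy
Drug A wins each disease group but the standard therapy wins overall — the comparison reverses. Drug A's patients skew toward stage IV, which has a lower base rate.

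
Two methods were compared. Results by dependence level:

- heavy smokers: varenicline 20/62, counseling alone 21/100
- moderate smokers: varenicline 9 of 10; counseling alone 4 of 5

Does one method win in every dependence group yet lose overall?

No

Heavy smokers: varenicline 20/62 = 32.3%, counseling alone 21/100 = 21.0% → varenicline
Moderate smokers: varenicline 9/10 = 90.0%, counseling alone 4/5 = 80.0% → varenicline
Overall: varenicline 29/72 = 40.3%, counseling alone 25/105 = 23.8% → varenicline
Varenicline wins overall and in every dependence group — no reversal.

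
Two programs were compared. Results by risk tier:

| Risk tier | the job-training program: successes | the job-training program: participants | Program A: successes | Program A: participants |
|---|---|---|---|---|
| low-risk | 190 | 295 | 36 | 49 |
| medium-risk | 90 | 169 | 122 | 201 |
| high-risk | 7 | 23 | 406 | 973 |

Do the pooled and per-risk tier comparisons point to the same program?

Low-risk: the job-training program 190/295 = 64.4%, Program A 36/49 = 73.5% → Program A
Medium-risk: the job-training program 90/169 = 53.3%, Program A 122/201 = 60.7% → Program A
High-risk: the job-training program 7/23 = 30.4%, Program A 406/973 = 41.7% → Program A
Overall: the job-training program 287/487 = 58.9%, Program A 564/1223 = 46.1% → the job-training program
Program A wins each risk group but the job-training program wins overall — the comparison reverses. Program A's participants skew toward high-risk, which has a lower base rate.

No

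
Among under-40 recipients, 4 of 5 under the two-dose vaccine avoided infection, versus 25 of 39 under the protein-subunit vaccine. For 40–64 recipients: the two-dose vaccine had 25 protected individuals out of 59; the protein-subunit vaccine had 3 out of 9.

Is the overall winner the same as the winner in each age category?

Under-40: the two-dose vaccine 4/5 = 80.0%, the protein-subunit vaccine 25/39 = 64.1% → the two-dose vaccine
40–64: the two-dose vaccine 25/59 = 42.4%, the protein-subunit vaccine 3/9 = 33.3% → the two-dose vaccine
Overall: the two-dose vaccine 29/64 = 45.3%, the protein-subunit vaccine 28/48 = 58.3% → the protein-subunit vaccine
The two-dose vaccine wins each age group but the protein-subunit vaccine wins overall — the comparison reverses. The two-dose vaccine's recipients skew toward 40–64, which has a lower base rate.

No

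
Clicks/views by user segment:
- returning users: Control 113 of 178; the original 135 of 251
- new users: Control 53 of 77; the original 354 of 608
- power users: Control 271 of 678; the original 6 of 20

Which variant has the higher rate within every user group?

Control

Returning users: Control 113/178 = 63.5%, the original 135/251 = 53.8% → Control
New users: Control 53/77 = 68.8%, the original 354/608 = 58.2% → Control
Power users: Control 271/678 = 40.0%, the original 6/20 = 30.0% → Control
Control has the higher rate in all 3 groups.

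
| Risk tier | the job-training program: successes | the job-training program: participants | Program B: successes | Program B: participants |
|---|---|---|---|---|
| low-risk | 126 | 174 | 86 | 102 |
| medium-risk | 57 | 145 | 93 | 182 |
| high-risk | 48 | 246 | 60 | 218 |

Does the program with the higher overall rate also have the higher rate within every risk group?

Yes

Low-risk: the job-training program 126/174 = 72.4%, Program B 86/102 = 84.3% → Program B
Medium-risk: the job-training program 57/145 = 39.3%, Program B 93/182 = 51.1% → Program B
High-risk: the job-training program 48/246 = 19.5%, Program B 60/218 = 27.5% → Program B
Overall: the job-training program 231/565 = 40.9%, Program B 239/502 = 47.6% → Program B
Program B wins overall and in every risk group — no reversal.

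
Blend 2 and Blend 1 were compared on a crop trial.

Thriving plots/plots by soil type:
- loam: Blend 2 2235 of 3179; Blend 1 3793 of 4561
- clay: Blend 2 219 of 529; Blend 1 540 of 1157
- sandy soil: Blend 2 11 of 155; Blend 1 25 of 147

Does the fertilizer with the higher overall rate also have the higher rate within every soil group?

Yes

Loam: Blend 2 2235/3179 = 70.3%, Blend 1 3793/4561 = 83.2% → Blend 1
Clay: Blend 2 219/529 = 41.4%, Blend 1 540/1157 = 46.7% → Blend 1
Sandy soil: Blend 2 11/155 = 7.1%, Blend 1 25/147 = 17.0% → Blend 1
Overall: Blend 2 2465/3863 = 63.8%, Blend 1 4358/5865 = 74.3% → Blend 1
Blend 1 wins overall and in every soil group — no reversal.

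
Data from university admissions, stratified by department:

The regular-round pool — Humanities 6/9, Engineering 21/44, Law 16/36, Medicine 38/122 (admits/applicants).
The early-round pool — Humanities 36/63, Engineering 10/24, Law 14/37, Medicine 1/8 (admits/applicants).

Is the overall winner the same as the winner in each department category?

No

Humanities: the regular-round pool 6/9 = 66.7%, the early-round pool 36/63 = 57.1% → the regular-round pool
Engineering: the regular-round pool 21/44 = 47.7%, the early-round pool 10/24 = 41.7% → the regular-round pool
Law: the regular-round pool 16/36 = 44.4%, the early-round pool 14/37 = 37.8% → the regular-round pool
Medicine: the regular-round pool 38/122 = 31.1%, the early-round pool 1/8 = 12.5% → the regular-round pool
Overall: the regular-round pool 81/211 = 38.4%, the early-round pool 61/132 = 46.2% → the early-round pool
The regular-round pool wins each department group but the early-round pool wins overall — the comparison reverses. The regular-round pool's applicants skew toward Medicine, which has a lower base rate.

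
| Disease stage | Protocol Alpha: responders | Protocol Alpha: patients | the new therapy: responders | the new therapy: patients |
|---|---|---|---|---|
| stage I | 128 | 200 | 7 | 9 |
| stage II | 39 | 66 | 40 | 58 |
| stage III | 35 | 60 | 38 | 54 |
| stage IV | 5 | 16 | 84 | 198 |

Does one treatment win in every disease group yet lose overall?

Yes

Stage I: Protocol Alpha 128/200 = 64.0%, the new therapy 7/9 = 77.8% → the new therapy
Stage II: Protocol Alpha 39/66 = 59.1%, the new therapy 40/58 = 69.0% → the new therapy
Stage III: Protocol Alpha 35/60 = 58.3%, the new therapy 38/54 = 70.4% → the new therapy
Stage IV: Protocol Alpha 5/16 = 31.2%, the new therapy 84/198 = 42.4% → the new therapy
Overall: Protocol Alpha 207/342 = 60.5%, the new therapy 169/319 = 53.0% → Protocol Alpha
The new therapy wins each disease group but Protocol Alpha wins overall — the comparison reverses. The new therapy's patients skew toward stage IV, which has a lower base rate.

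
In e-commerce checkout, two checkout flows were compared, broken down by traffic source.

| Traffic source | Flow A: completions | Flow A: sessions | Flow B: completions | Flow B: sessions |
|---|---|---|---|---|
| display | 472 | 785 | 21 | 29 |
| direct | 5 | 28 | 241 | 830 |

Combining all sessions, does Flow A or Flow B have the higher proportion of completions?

Display: Flow A 472/785 = 60.1%, Flow B 21/29 = 72.4% → Flow B
Direct: Flow A 5/28 = 17.9%, Flow B 241/830 = 29.0% → Flow B
Overall: Flow A 477/813 = 58.7%, Flow B 262/859 = 30.5% → Flow A
(Flow B wins every traffic group but Flow A wins overall — Flow B's sessions skew toward the low-rate direct group.)

Flow A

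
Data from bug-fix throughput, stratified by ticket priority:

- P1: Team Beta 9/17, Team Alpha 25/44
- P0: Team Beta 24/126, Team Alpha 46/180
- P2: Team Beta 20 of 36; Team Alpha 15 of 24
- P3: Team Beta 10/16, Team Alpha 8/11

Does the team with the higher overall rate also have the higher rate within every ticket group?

P1: Team Beta 9/17 = 52.9%, Team Alpha 25/44 = 56.8% → Team Alpha
P0: Team Beta 24/126 = 19.0%, Team Alpha 46/180 = 25.6% → Team Alpha
P2: Team Beta 20/36 = 55.6%, Team Alpha 15/24 = 62.5% → Team Alpha
P3: Team Beta 10/16 = 62.5%, Team Alpha 8/11 = 72.7% → Team Alpha
Overall: Team Beta 63/195 = 32.3%, Team Alpha 94/259 = 36.3% → Team Alpha
Team Alpha wins overall and in every ticket group — no reversal.

Yes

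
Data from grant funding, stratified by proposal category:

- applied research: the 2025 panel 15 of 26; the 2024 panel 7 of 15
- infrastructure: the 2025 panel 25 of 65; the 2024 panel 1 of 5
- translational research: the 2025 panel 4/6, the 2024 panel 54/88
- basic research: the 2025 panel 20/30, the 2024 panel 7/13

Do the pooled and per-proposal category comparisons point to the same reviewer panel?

Applied research: the 2025 panel 15/26 = 57.7%, the 2024 panel 7/15 = 46.7% → the 2025 panel
Infrastructure: the 2025 panel 25/65 = 38.5%, the 2024 panel 1/5 = 20.0% → the 2025 panel
Translational research: the 2025 panel 4/6 = 66.7%, the 2024 panel 54/88 = 61.4% → the 2025 panel
Basic research: the 2025 panel 20/30 = 66.7%, the 2024 panel 7/13 = 53.8% → the 2025 panel
Overall: the 2025 panel 64/127 = 50.4%, the 2024 panel 69/121 = 57.0% → the 2024 panel
The 2025 panel wins each proposal group but the 2024 panel wins overall — the comparison reverses. The 2025 panel's proposals skew toward infrastructure, which has a lower base rate.

No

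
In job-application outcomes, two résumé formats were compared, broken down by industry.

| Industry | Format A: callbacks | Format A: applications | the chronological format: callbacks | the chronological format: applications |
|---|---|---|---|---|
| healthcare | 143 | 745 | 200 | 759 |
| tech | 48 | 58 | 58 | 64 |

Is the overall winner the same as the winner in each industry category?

Healthcare: Format A 143/745 = 19.2%, the chronological format 200/759 = 26.4% → the chronological format
Tech: Format A 48/58 = 82.8%, the chronological format 58/64 = 90.6% → the chronological format
Overall: Format A 191/803 = 23.8%, the chronological format 258/823 = 31.3% → the chronological format
The chronological format wins overall and in every industry group — no reversal.

Yes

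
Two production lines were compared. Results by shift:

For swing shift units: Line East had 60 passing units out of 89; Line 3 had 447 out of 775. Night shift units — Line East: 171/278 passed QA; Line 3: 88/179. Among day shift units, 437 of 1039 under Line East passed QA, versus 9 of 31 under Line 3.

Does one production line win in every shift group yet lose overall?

Yes

Swing shift: Line East 60/89 = 67.4%, Line 3 447/775 = 57.7% → Line East
Night shift: Line East 171/278 = 61.5%, Line 3 88/179 = 49.2% → Line East
Day shift: Line East 437/1039 = 42.1%, Line 3 9/31 = 29.0% → Line East
Overall: Line East 668/1406 = 47.5%, Line 3 544/985 = 55.2% → Line 3
Line East wins each shift group but Line 3 wins overall — the comparison reverses. Line East's units skew toward day shift, which has a lower base rate.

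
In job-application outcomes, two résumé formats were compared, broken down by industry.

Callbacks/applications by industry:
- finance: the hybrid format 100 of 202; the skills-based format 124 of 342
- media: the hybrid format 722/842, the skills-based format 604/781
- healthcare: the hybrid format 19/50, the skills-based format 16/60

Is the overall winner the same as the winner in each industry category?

Finance: the hybrid format 100/202 = 49.5%, the skills-based format 124/342 = 36.3% → the hybrid format
Media: the hybrid format 722/842 = 85.7%, the skills-based format 604/781 = 77.3% → the hybrid format
Healthcare: the hybrid format 19/50 = 38.0%, the skills-based format 16/60 = 26.7% → the hybrid format
Overall: the hybrid format 841/1094 = 76.9%, the skills-based format 744/1183 = 62.9% → the hybrid format
The hybrid format wins overall and in every industry group — no reversal.

Yes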